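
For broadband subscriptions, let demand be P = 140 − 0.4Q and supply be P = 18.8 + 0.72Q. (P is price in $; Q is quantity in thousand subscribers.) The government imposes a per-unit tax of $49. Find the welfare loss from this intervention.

$1071.875 thousand

Competitive equilibrium: 140 − 0.4Q = 18.8 + 0.72Q → Q* = 108.2143, P* = 96.7143.
With the tax, the buyer price exceeds the seller price by 49: (140 − 0.4Q) − (18.8 + 0.72Q) = 49 → Q' = 64.4643.
ΔQ = 108.2143 − 64.4643 = 43.75; the wedge equals the tax, 49.
Deadweight loss = ½ × 43.75 × 49 = $1071.875 thousand.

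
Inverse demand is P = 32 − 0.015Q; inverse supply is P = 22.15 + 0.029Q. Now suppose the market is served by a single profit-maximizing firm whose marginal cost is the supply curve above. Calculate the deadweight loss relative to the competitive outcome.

Competitive equilibrium: 32 − 0.015Q = 22.15 + 0.029Q → Q* = 223.86364, P* = 28.64205.
Marginal revenue: MR = 32 − 0.03Q. Set MR = MC: 32 − 0.03Q = 22.15 + 0.029Q → Q_m = 166.94915.
Price P_m = 32 − 0.015·166.94915 = 29.49576; MC(Q_m) = 22.15 + 0.029·166.94915 = 26.99153.
Competitive Q* = 223.86364, so ΔQ = 56.91449; wedge = 29.49576 − 26.99153 = 2.50423.
Welfare loss = ½ × 56.91449 × 2.50423 = 71.26.

71.26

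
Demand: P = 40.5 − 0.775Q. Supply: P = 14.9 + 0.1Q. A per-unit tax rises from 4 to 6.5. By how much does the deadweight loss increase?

Competitive equilibrium: 40.5 − 0.775Q = 14.9 + 0.1Q → Q* = 29.2571, P* = 17.8257.
For a per-unit tax t: ΔQ = t/0.875, so DWL = ½·t·(t/0.875) = t²/1.75.
At t = 4: DWL = 9.143. At t = 6.5: DWL = 24.143.
Increase = 24.143 − 9.143 = 15.

15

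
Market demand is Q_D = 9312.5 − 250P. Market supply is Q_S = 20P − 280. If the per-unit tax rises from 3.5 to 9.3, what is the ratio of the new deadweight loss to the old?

7.060

In inverse form: demand P = 37.25 − 0.004Q, supply P = 14 + 0.05Q.
Competitive equilibrium: 37.25 − 0.004Q = 14 + 0.05Q → Q* = 430.5556, P* = 35.5278.
For a per-unit tax t: ΔQ = t/0.054, so DWL = ½·t·(t/0.054) = t²/0.108.
At t = 3.5: DWL = 113.426. At t = 9.3: DWL = 800.833.
Ratio = (9.3/3.5)² = 7.060.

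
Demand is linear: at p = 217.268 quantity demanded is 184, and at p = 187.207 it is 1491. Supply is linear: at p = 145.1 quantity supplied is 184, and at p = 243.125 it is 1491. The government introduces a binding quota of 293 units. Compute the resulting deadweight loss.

19288.41

Demand slope = (187.207 − 217.268)/(1491 − 184) = −0.023, so p = 221.5 − 0.023q.
Supply slope = (243.125 − 145.1)/(1491 − 184) = 0.075, so p = 131.3 + 0.075q.
Competitive equilibrium: 221.5 − 0.023q = 131.3 + 0.075q → q* = 920.4082, p* = 200.3306.
At q = 293: demand price = 221.5 − 0.023·293 = 214.761; supply price = 131.3 + 0.075·293 = 153.275.
Δq = 920.4082 − 293 = 627.4082; wedge = 214.761 − 153.275 = 61.486.
Welfare loss = ½ × 627.4082 × 61.486 = 19288.41.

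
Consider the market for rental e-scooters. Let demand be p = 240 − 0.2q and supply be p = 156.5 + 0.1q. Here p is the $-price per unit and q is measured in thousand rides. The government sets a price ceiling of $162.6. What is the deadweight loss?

Competitive equilibrium: 240 − 0.2q = 156.5 + 0.1q → q* = 278.3333, p* = 184.3333.
At the ceiling p = 162.6, quantity supplied = (162.6 − 156.5)/0.1 = 61.
Willingness to pay at q' = 61: 240 − 0.2·61 = 227.8.
Δq = 278.3333 − 61 = 217.3333; wedge = 227.8 − 162.6 = 65.2.
Deadweight loss = ½ × 217.3333 × 65.2 = $7085.07 thousand.

$7085.07 thousand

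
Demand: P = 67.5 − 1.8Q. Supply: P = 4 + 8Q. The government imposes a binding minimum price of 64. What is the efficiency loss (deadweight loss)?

100.78

Competitive equilibrium: 67.5 − 1.8Q = 4 + 8Q → Q* = 6.4796, P* = 55.8367.
At the floor P = 64, quantity demanded = (67.5 − 64)/1.8 = 1.9444.
Sellers' marginal cost at Q' = 1.9444: 4 + 8·1.9444 = 19.5552.
ΔQ = 6.4796 − 1.9444 = 4.5352; wedge = 64 − 19.5552 = 44.4448.
The triangle = ½ × 4.5352 × 44.4448 = 100.78.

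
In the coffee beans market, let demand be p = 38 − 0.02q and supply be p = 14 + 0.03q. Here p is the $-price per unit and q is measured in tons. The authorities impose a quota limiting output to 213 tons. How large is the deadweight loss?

Competitive equilibrium: 38 − 0.02q = 14 + 0.03q → q* = 480, p* = 28.4.
At q = 213: demand price = 38 − 0.02·213 = 33.74; supply price = 14 + 0.03·213 = 20.39.
Δq = 480 − 213 = 267; wedge = 33.74 − 20.39 = 13.35.
DWL = ½ × 267 × 13.35 = $1782.225.

$1782.225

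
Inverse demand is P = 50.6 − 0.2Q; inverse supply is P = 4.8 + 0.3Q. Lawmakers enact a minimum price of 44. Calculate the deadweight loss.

858.49

Competitive equilibrium: 50.6 − 0.2Q = 4.8 + 0.3Q → Q* = 91.6, P* = 32.28.
At the floor P = 44, quantity demanded = (50.6 − 44)/0.2 = 33.
Sellers' marginal cost at Q' = 33: 4.8 + 0.3·33 = 14.7.
ΔQ = 91.6 − 33 = 58.6; wedge = 44 − 14.7 = 29.3.
Welfare loss = ½ × 58.6 × 29.3 = 858.49.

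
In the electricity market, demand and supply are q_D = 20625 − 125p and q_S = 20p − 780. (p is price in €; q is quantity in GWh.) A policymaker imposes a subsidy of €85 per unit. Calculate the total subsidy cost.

€309224.14

In inverse form: demand p = 165 − 0.008q, supply p = 39 + 0.05q.
Competitive equilibrium: 165 − 0.008q = 39 + 0.05q → q* = 2172.4138, p* = 147.6207.
The subsidy lowers effective supply by 85: p = 0.05q − 46.
New quantity: 165 − 0.008q = 0.05q − 46 → q' = 3637.931.
Total subsidy cost = 85 × 3637.931 = €309224.14.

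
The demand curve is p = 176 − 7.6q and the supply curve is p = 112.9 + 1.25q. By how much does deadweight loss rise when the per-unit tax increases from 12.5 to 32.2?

Competitive equilibrium: 176 − 7.6q = 112.9 + 1.25q → q* = 7.1299, p* = 121.8124.
For a per-unit tax t: Δq = t/8.85, so DWL = ½·t·(t/8.85) = t²/17.7.
At t = 12.5: DWL = 8.828. At t = 32.2: DWL = 58.579.
Increase = 58.579 − 8.828 = 49.75.

49.75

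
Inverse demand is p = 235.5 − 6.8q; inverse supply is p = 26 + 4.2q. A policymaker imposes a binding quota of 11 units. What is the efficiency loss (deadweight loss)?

356.01

Competitive equilibrium: 235.5 − 6.8q = 26 + 4.2q → q* = 19.0455, p* = 105.9909.
At q = 11: demand price = 235.5 − 6.8·11 = 160.7; supply price = 26 + 4.2·11 = 72.2.
Δq = 19.0455 − 11 = 8.0455; wedge = 160.7 − 72.2 = 88.5.
DWL = ½ × 8.0455 × 88.5 = 356.01.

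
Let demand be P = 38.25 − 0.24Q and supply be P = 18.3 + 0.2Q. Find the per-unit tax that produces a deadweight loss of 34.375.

Competitive equilibrium: 38.25 − 0.24Q = 18.3 + 0.2Q → Q* = 45.3409, P* = 27.3682.
A tax t gives ΔQ = t/0.44 and wedge t, so DWL = t²/0.88.
t²/0.88 = 34.375 → t² = 30.25 → t = 5.5.

5.5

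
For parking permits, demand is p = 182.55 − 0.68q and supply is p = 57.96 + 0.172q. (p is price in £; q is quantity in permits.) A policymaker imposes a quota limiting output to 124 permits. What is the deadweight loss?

Competitive equilibrium: 182.55 − 0.68q = 57.96 + 0.172q → q* = 146.2324, p* = 83.112.
At q = 124: demand price = 182.55 − 0.68·124 = 98.23; supply price = 57.96 + 0.172·124 = 79.288.
Δq = 146.2324 − 124 = 22.2324; wedge = 98.23 − 79.288 = 18.942.
DWL = ½ × 22.2324 × 18.942 = £210.56.

£210.56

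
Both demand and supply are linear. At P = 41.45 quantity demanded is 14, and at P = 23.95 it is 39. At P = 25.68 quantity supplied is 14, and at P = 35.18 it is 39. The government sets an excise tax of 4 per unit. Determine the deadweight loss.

7.41

Demand slope = (23.95 − 41.45)/(39 − 14) = −0.7, so P = 51.25 − 0.7Q.
Supply slope = (35.18 − 25.68)/(39 − 14) = 0.38, so P = 20.36 + 0.38Q.
Competitive equilibrium: 51.25 − 0.7Q = 20.36 + 0.38Q → Q* = 28.6019, P* = 31.2287.
With the tax, the buyer price exceeds the seller price by 4: (51.25 − 0.7Q) − (20.36 + 0.38Q) = 4 → Q' = 24.8981.
ΔQ = 28.6019 − 24.8981 = 3.7038; the wedge equals the tax, 4.
The triangle = ½ × 3.7038 × 4 = 7.41.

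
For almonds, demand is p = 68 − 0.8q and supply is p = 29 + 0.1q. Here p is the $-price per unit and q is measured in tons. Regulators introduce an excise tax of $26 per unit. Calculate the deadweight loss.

Competitive equilibrium: 68 − 0.8q = 29 + 0.1q → q* = 43.3333, p* = 33.3333.
With the tax, the buyer price exceeds the seller price by 26: (68 − 0.8q) − (29 + 0.1q) = 26 → q' = 14.4444.
Δq = 43.3333 − 14.4444 = 28.8889; the wedge equals the tax, 26.
Welfare loss = ½ × 28.8889 × 26 = $375.56.

$375.56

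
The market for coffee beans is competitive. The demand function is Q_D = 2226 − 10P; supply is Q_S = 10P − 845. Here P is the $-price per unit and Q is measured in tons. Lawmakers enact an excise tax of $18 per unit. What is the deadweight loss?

$810

In inverse form: demand P = 222.6 − 0.1Q, supply P = 84.5 + 0.1Q.
Competitive equilibrium: 222.6 − 0.1Q = 84.5 + 0.1Q → Q* = 690.5, P* = 153.55.
With the tax, the buyer price exceeds the seller price by 18: (222.6 − 0.1Q) − (84.5 + 0.1Q) = 18 → Q' = 600.5.
ΔQ = 690.5 − 600.5 = 90; the wedge equals the tax, 18.
DWL = ½ × 90 × 18 = $810.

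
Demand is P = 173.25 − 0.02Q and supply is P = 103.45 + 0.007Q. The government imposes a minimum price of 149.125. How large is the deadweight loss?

25669.74

Competitive equilibrium: 173.25 − 0.02Q = 103.45 + 0.007Q → Q* = 2585.18519, P* = 121.5463.
At the floor P = 149.125, quantity demanded = (173.25 − 149.125)/0.02 = 1206.25.
Sellers' marginal cost at Q' = 1206.25: 103.45 + 0.007·1206.25 = 111.89375.
ΔQ = 2585.18519 − 1206.25 = 1378.93519; wedge = 149.125 − 111.89375 = 37.23125.
The triangle = ½ × 1378.93519 × 37.23125 = 25669.74.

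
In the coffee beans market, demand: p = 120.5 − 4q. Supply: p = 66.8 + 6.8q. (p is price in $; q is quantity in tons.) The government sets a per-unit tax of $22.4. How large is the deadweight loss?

$23.23

Competitive equilibrium: 120.5 − 4q = 66.8 + 6.8q → q* = 4.9722, p* = 100.6111.
With the tax, the buyer price exceeds the seller price by 22.4: (120.5 − 4q) − (66.8 + 6.8q) = 22.4 → q' = 2.8981.
Δq = 4.9722 − 2.8981 = 2.0741; the wedge equals the tax, 22.4.
The triangle = ½ × 2.0741 × 22.4 = $23.23.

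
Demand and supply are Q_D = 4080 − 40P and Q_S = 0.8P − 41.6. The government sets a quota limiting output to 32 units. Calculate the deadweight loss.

In inverse form: demand P = 102 − 0.025Q, supply P = 52 + 1.25Q.
Competitive equilibrium: 102 − 0.025Q = 52 + 1.25Q → Q* = 39.2157, P* = 101.0196.
At Q = 32: demand price = 102 − 0.025·32 = 101.2; supply price = 52 + 1.25·32 = 92.
ΔQ = 39.2157 − 32 = 7.2157; wedge = 101.2 − 92 = 9.2.
DWL = ½ × 7.2157 × 9.2 = 33.19.

33.19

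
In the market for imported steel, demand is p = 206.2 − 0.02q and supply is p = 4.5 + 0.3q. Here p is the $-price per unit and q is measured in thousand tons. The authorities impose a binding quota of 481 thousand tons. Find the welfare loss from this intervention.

Competitive equilibrium: 206.2 − 0.02q = 4.5 + 0.3q → q* = 630.3125, p* = 193.5938.
At q = 481: demand price = 206.2 − 0.02·481 = 196.58; supply price = 4.5 + 0.3·481 = 148.8.
Δq = 630.3125 − 481 = 149.3125; wedge = 196.58 − 148.8 = 47.78.
Deadweight loss = ½ × 149.3125 × 47.78 = $3567.08 thousand.

$3567.08 thousand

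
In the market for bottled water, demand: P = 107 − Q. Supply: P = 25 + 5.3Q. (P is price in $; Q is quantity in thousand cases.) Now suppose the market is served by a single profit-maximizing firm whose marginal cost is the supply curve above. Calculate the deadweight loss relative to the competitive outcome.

$10.01 thousand

Competitive equilibrium: 107 − Q = 25 + 5.3Q → Q* = 13.0159, P* = 93.9841.
Marginal revenue: MR = 107 − 2Q. Set MR = MC: 107 − 2Q = 25 + 5.3Q → Q_m = 11.2329.
Price P_m = 107 − 1·11.2329 = 95.7671; MC(Q_m) = 25 + 5.3·11.2329 = 84.5344.
Competitive Q* = 13.0159, so ΔQ = 1.783; wedge = 95.7671 − 84.5344 = 11.2327.
The triangle = ½ × 1.783 × 11.2327 = $10.01 thousand.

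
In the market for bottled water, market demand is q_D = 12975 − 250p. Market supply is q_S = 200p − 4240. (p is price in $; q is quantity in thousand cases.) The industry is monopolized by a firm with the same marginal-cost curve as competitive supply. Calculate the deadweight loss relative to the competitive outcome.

$4957.21 thousand

In inverse form: demand p = 51.9 − 0.004q, supply p = 21.2 + 0.005q.
Competitive equilibrium: 51.9 − 0.004q = 21.2 + 0.005q → q* = 3411.111111, p* = 38.255556.
Marginal revenue: MR = 51.9 − 0.008q. Set MR = MC: 51.9 − 0.008q = 21.2 + 0.005q → q_m = 2361.538462.
Price p_m = 51.9 − 0.004·2361.538462 = 42.453846; MC(q_m) = 21.2 + 0.005·2361.538462 = 33.007692.
Competitive q* = 3411.111111, so Δq = 1049.572649; wedge = 42.453846 − 33.007692 = 9.446154.
Welfare loss = ½ × 1049.572649 × 9.446154 = $4957.21 thousand.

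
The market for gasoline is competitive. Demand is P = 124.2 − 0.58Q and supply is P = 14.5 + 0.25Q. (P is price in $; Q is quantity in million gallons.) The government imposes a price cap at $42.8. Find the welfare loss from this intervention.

Competitive equilibrium: 124.2 − 0.58Q = 14.5 + 0.25Q → Q* = 132.1687, P* = 47.5422.
At the ceiling P = 42.8, quantity supplied = (42.8 − 14.5)/0.25 = 113.2.
Willingness to pay at Q' = 113.2: 124.2 − 0.58·113.2 = 58.544.
ΔQ = 132.1687 − 113.2 = 18.9687; wedge = 58.544 − 42.8 = 15.744.
DWL = ½ × 18.9687 × 15.744 = $149.32 million.

$149.32 million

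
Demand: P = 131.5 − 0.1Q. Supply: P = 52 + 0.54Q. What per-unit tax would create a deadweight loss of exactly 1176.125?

38.8

Competitive equilibrium: 131.5 − 0.1Q = 52 + 0.54Q → Q* = 124.2188, P* = 119.0781.
A tax t gives ΔQ = t/0.64 and wedge t, so DWL = t²/1.28.
t²/1.28 = 1176.125 → t² = 1505.44 → t = 38.8.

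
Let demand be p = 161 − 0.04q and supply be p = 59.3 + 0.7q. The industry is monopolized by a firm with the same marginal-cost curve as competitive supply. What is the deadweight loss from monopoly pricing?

Competitive equilibrium: 161 − 0.04q = 59.3 + 0.7q → q* = 137.4324, p* = 155.5027.
Marginal revenue: MR = 161 − 0.08q. Set MR = MC: 161 − 0.08q = 59.3 + 0.7q → q_m = 130.3846.
Price p_m = 161 − 0.04·130.3846 = 155.7846; MC(q_m) = 59.3 + 0.7·130.3846 = 150.5692.
Competitive q* = 137.4324, so Δq = 7.0478; wedge = 155.7846 − 150.5692 = 5.2154.
DWL = ½ × 7.0478 × 5.2154 = 18.38.

18.38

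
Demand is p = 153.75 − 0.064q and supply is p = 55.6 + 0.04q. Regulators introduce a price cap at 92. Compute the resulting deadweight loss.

59.23

Competitive equilibrium: 153.75 − 0.064q = 55.6 + 0.04q → q* = 943.75, p* = 93.35.
At the ceiling p = 92, quantity supplied = (92 − 55.6)/0.04 = 910.
Willingness to pay at q' = 910: 153.75 − 0.064·910 = 95.51.
Δq = 943.75 − 910 = 33.75; wedge = 95.51 − 92 = 3.51.
DWL = ½ × 33.75 × 3.51 = 59.23.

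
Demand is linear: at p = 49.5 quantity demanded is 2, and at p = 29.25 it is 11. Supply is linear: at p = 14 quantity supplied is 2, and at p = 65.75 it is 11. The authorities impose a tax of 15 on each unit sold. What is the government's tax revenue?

68.44

Demand slope = (29.25 − 49.5)/(11 − 2) = −2.25, so p = 54 − 2.25q.
Supply slope = (65.75 − 14)/(11 − 2) = 5.75, so p = 2.5 + 5.75q.
Competitive equilibrium: 54 − 2.25q = 2.5 + 5.75q → q* = 6.4375, p* = 39.5156.
With the tax, the buyer price exceeds the seller price by 15: (54 − 2.25q) − (2.5 + 5.75q) = 15 → q' = 4.5625.
Tax revenue = 15 × 4.5625 = 68.44.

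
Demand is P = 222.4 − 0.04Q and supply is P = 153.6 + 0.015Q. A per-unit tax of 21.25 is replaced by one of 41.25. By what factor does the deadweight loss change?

Competitive equilibrium: 222.4 − 0.04Q = 153.6 + 0.015Q → Q* = 1250.9091, P* = 172.3636.
For a per-unit tax t: ΔQ = t/0.055, so DWL = ½·t·(t/0.055) = t²/0.11.
At t = 21.25: DWL = 4105.114. At t = 41.25: DWL = 15468.75.
Ratio = (41.25/21.25)² = 3.768.

3.768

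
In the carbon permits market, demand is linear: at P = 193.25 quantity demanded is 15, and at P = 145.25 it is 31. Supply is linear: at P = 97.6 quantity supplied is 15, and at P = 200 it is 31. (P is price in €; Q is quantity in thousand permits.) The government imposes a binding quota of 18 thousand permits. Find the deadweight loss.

€241.99 thousand

Demand slope = (145.25 − 193.25)/(31 − 15) = −3, so P = 238.25 − 3Q.
Supply slope = (200 − 97.6)/(31 − 15) = 6.4, so P = 1.6 + 6.4Q.
Competitive equilibrium: 238.25 − 3Q = 1.6 + 6.4Q → Q* = 25.1755, P* = 162.7234.
At Q = 18: demand price = 238.25 − 3·18 = 184.25; supply price = 1.6 + 6.4·18 = 116.8.
ΔQ = 25.1755 − 18 = 7.1755; wedge = 184.25 − 116.8 = 67.45.
DWL = ½ × 7.1755 × 67.45 = €241.99 thousand.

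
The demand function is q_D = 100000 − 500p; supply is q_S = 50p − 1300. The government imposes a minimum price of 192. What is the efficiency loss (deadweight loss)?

In inverse form: demand p = 200 − 0.002q, supply p = 26 + 0.02q.
Competitive equilibrium: 200 − 0.002q = 26 + 0.02q → q* = 7909.0909, p* = 184.1818.
At the floor p = 192, quantity demanded = (200 − 192)/0.002 = 4000.
Sellers' marginal cost at q' = 4000: 26 + 0.02·4000 = 106.
Δq = 7909.0909 − 4000 = 3909.0909; wedge = 192 − 106 = 86.
Deadweight loss = ½ × 3909.0909 × 86 = 168090.91.

168090.91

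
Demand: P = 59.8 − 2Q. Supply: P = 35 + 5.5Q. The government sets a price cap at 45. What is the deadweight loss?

Competitive equilibrium: 59.8 − 2Q = 35 + 5.5Q → Q* = 3.3067, P* = 53.1867.
At the ceiling P = 45, quantity supplied = (45 − 35)/5.5 = 1.8182.
Willingness to pay at Q' = 1.8182: 59.8 − 2·1.8182 = 56.1636.
ΔQ = 3.3067 − 1.8182 = 1.4885; wedge = 56.1636 − 45 = 11.1636.
The triangle = ½ × 1.4885 × 11.1636 = 8.31.

8.31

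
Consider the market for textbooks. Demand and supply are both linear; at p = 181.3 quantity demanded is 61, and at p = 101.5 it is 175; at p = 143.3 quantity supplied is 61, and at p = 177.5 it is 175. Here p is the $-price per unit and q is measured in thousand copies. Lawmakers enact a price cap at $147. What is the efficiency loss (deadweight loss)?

Demand slope = (101.5 − 181.3)/(175 − 61) = −0.7, so p = 224 − 0.7q.
Supply slope = (177.5 − 143.3)/(175 − 61) = 0.3, so p = 125 + 0.3q.
Competitive equilibrium: 224 − 0.7q = 125 + 0.3q → q* = 99, p* = 154.7.
At the ceiling p = 147, quantity supplied = (147 − 125)/0.3 = 73.3333.
Willingness to pay at q' = 73.3333: 224 − 0.7·73.3333 = 172.6667.
Δq = 99 − 73.3333 = 25.6667; wedge = 172.6667 − 147 = 25.6667.
The triangle = ½ × 25.6667 × 25.6667 = $329.39 thousand.

$329.39 thousand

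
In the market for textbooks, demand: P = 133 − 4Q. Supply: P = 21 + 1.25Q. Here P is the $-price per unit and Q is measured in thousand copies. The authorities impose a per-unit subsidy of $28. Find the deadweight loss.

$74.67 thousand

Competitive equilibrium: 133 − 4Q = 21 + 1.25Q → Q* = 21.3333, P* = 47.6667.
The subsidy lowers effective supply by 28: P = 1.25Q − 7.
New quantity: 133 − 4Q = 1.25Q − 7 → Q' = 26.6667.
Overproduction ΔQ = 26.6667 − 21.3333 = 5.3334; wedge = subsidy = 28.
The triangle = ½ × 5.3334 × 28 = $74.67 thousand.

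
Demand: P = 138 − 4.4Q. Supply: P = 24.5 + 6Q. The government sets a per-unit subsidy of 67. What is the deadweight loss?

Competitive equilibrium: 138 − 4.4Q = 24.5 + 6Q → Q* = 10.9135, P* = 89.9808.
The subsidy lowers effective supply by 67: P = 6Q − 42.5.
New quantity: 138 − 4.4Q = 6Q − 42.5 → Q' = 17.3558.
Overproduction ΔQ = 17.3558 − 10.9135 = 6.4423; wedge = subsidy = 67.
The triangle = ½ × 6.4423 × 67 = 215.82.

215.82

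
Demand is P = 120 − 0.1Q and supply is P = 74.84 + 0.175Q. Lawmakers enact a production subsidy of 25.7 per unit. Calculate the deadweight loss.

1200.89

Competitive equilibrium: 120 − 0.1Q = 74.84 + 0.175Q → Q* = 164.2182, P* = 103.5782.
The subsidy lowers effective supply by 25.7: P = 49.14 + 0.175Q.
New quantity: 120 − 0.1Q = 49.14 + 0.175Q → Q' = 257.6727.
Overproduction ΔQ = 257.6727 − 164.2182 = 93.4545; wedge = subsidy = 25.7.
The triangle = ½ × 93.4545 × 25.7 = 1200.89.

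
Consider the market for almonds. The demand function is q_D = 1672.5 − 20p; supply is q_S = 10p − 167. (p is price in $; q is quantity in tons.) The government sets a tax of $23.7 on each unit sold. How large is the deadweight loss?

In inverse form: demand p = 83.625 − 0.05q, supply p = 16.7 + 0.1q.
Competitive equilibrium: 83.625 − 0.05q = 16.7 + 0.1q → q* = 446.1667, p* = 61.3167.
With the tax, the buyer price exceeds the seller price by 23.7: (83.625 − 0.05q) − (16.7 + 0.1q) = 23.7 → q' = 288.1667.
Δq = 446.1667 − 288.1667 = 158; the wedge equals the tax, 23.7.
The triangle = ½ × 158 × 23.7 = $1872.30.

$1872.30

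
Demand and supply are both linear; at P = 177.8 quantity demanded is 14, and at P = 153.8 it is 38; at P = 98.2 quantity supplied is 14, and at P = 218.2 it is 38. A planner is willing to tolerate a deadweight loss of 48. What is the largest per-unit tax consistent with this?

Demand slope = (153.8 − 177.8)/(38 − 14) = −1, so P = 191.8 − Q.
Supply slope = (218.2 − 98.2)/(38 − 14) = 5, so P = 28.2 + 5Q.
Competitive equilibrium: 191.8 − Q = 28.2 + 5Q → Q* = 27.2667, P* = 164.5333.
A tax t gives ΔQ = t/6 and wedge t, so DWL = t²/12.
t²/12 = 48 → t² = 576 → t = 24.

24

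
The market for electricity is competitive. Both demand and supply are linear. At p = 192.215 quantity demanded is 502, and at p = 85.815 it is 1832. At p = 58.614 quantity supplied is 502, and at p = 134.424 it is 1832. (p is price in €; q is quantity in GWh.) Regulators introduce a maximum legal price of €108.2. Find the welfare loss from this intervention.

Demand slope = (85.815 − 192.215)/(1832 − 502) = −0.08, so p = 232.375 − 0.08q.
Supply slope = (134.424 − 58.614)/(1832 − 502) = 0.057, so p = 30 + 0.057q.
Competitive equilibrium: 232.375 − 0.08q = 30 + 0.057q → q* = 1477.1898, p* = 114.1998.
At the ceiling p = 108.2, quantity supplied = (108.2 − 30)/0.057 = 1371.9298.
Willingness to pay at q' = 1371.9298: 232.375 − 0.08·1371.9298 = 122.6206.
Δq = 1477.1898 − 1371.9298 = 105.26; wedge = 122.6206 − 108.2 = 14.4206.
DWL = ½ × 105.26 × 14.4206 = €758.96.

€758.96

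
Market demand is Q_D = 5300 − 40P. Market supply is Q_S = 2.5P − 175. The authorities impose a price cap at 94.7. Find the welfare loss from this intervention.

In inverse form: demand P = 132.5 − 0.025Q, supply P = 70 + 0.4Q.
Competitive equilibrium: 132.5 − 0.025Q = 70 + 0.4Q → Q* = 147.0588, P* = 128.8235.
At the ceiling P = 94.7, quantity supplied = (94.7 − 70)/0.4 = 61.75.
Willingness to pay at Q' = 61.75: 132.5 − 0.025·61.75 = 130.9563.
ΔQ = 147.0588 − 61.75 = 85.3088; wedge = 130.9563 − 94.7 = 36.2563.
The triangle = ½ × 85.3088 × 36.2563 = 1546.49.

1546.49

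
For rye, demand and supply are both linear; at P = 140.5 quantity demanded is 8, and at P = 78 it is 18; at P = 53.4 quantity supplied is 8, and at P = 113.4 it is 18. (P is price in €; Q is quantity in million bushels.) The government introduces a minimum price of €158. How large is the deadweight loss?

Demand slope = (78 − 140.5)/(18 − 8) = −6.25, so P = 190.5 − 6.25Q.
Supply slope = (113.4 − 53.4)/(18 − 8) = 6, so P = 5.4 + 6Q.
Competitive equilibrium: 190.5 − 6.25Q = 5.4 + 6Q → Q* = 15.1102, P* = 96.0612.
At the floor P = 158, quantity demanded = (190.5 − 158)/6.25 = 5.2.
Sellers' marginal cost at Q' = 5.2: 5.4 + 6·5.2 = 36.6.
ΔQ = 15.1102 − 5.2 = 9.9102; wedge = 158 − 36.6 = 121.4.
Welfare loss = ½ × 9.9102 × 121.4 = €601.55 million.

€601.55 million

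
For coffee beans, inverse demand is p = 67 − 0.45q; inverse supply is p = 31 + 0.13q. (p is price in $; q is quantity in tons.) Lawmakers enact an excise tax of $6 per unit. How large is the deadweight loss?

$31.03

Competitive equilibrium: 67 − 0.45q = 31 + 0.13q → q* = 62.069, p* = 39.069.
With the tax, the buyer price exceeds the seller price by 6: (67 − 0.45q) − (31 + 0.13q) = 6 → q' = 51.7241.
Δq = 62.069 − 51.7241 = 10.3449; the wedge equals the tax, 6.
Deadweight loss = ½ × 10.3449 × 6 = $31.03.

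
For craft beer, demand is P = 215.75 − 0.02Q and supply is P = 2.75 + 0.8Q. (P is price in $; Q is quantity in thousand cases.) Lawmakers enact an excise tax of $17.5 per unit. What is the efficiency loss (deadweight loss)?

$186.74 thousand

Competitive equilibrium: 215.75 − 0.02Q = 2.75 + 0.8Q → Q* = 259.7561, P* = 210.5549.
With the tax, the buyer price exceeds the seller price by 17.5: (215.75 − 0.02Q) − (2.75 + 0.8Q) = 17.5 → Q' = 238.4146.
ΔQ = 259.7561 − 238.4146 = 21.3415; the wedge equals the tax, 17.5.
Deadweight loss = ½ × 21.3415 × 17.5 = $186.74 thousand.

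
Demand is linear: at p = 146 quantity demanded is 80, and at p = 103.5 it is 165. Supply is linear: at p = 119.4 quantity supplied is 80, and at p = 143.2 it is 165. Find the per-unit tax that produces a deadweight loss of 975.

Demand slope = (103.5 − 146)/(165 − 80) = −0.5, so p = 186 − 0.5q.
Supply slope = (143.2 − 119.4)/(165 − 80) = 0.28, so p = 97 + 0.28q.
Competitive equilibrium: 186 − 0.5q = 97 + 0.28q → q* = 114.1026, p* = 128.9487.
A tax t gives Δq = t/0.78 and wedge t, so DWL = t²/1.56.
t²/1.56 = 975 → t² = 1521 → t = 39.

39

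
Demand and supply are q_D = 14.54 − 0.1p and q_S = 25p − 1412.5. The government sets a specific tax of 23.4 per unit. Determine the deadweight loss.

27.27

In inverse form: demand p = 145.4 − 10q, supply p = 56.5 + 0.04q.
Competitive equilibrium: 145.4 − 10q = 56.5 + 0.04q → q* = 8.8546, p* = 56.8542.
With the tax, the buyer price exceeds the seller price by 23.4: (145.4 − 10q) − (56.5 + 0.04q) = 23.4 → q' = 6.5239.
Δq = 8.8546 − 6.5239 = 2.3307; the wedge equals the tax, 23.4.
Welfare loss = ½ × 2.3307 × 23.4 = 27.27.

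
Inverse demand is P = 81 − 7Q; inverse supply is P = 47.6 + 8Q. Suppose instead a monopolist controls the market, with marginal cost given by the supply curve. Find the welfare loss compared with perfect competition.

3.76

Competitive equilibrium: 81 − 7Q = 47.6 + 8Q → Q* = 2.2267, P* = 65.4133.
Marginal revenue: MR = 81 − 14Q. Set MR = MC: 81 − 14Q = 47.6 + 8Q → Q_m = 1.5182.
Price P_m = 81 − 7·1.5182 = 70.3726; MC(Q_m) = 47.6 + 8·1.5182 = 59.7456.
Competitive Q* = 2.2267, so ΔQ = 0.7085; wedge = 70.3726 − 59.7456 = 10.627.
Welfare loss = ½ × 0.7085 × 10.627 = 3.76.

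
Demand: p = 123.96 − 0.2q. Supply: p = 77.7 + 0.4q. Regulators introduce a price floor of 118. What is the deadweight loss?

671.187

Competitive equilibrium: 123.96 − 0.2q = 77.7 + 0.4q → q* = 77.1, p* = 108.54.
At the floor p = 118, quantity demanded = (123.96 − 118)/0.2 = 29.8.
Sellers' marginal cost at q' = 29.8: 77.7 + 0.4·29.8 = 89.62.
Δq = 77.1 − 29.8 = 47.3; wedge = 118 − 89.62 = 28.38.
Deadweight loss = ½ × 47.3 × 28.38 = 671.187.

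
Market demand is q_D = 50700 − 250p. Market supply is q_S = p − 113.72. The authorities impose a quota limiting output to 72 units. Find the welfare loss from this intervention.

In inverse form: demand p = 202.8 − 0.004q, supply p = 113.72 + q.
Competitive equilibrium: 202.8 − 0.004q = 113.72 + q → q* = 88.7251, p* = 202.4451.
At q = 72: demand price = 202.8 − 0.004·72 = 202.512; supply price = 113.72 + 1·72 = 185.72.
Δq = 88.7251 − 72 = 16.7251; wedge = 202.512 − 185.72 = 16.792.
The triangle = ½ × 16.7251 × 16.792 = 140.42.

140.42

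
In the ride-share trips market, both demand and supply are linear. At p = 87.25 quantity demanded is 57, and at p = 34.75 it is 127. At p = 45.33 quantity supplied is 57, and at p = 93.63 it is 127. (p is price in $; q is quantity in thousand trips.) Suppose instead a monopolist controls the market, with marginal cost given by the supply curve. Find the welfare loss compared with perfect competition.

Demand slope = (34.75 − 87.25)/(127 − 57) = −0.75, so p = 130 − 0.75q.
Supply slope = (93.63 − 45.33)/(127 − 57) = 0.69, so p = 6 + 0.69q.
Competitive equilibrium: 130 − 0.75q = 6 + 0.69q → q* = 86.1111, p* = 65.4167.
Marginal revenue: MR = 130 − 1.5q. Set MR = MC: 130 − 1.5q = 6 + 0.69q → q_m = 56.621.
Price p_m = 130 − 0.75·56.621 = 87.5343; MC(q_m) = 6 + 0.69·56.621 = 45.0685.
Competitive q* = 86.1111, so Δq = 29.4901; wedge = 87.5343 − 45.0685 = 42.4658.
Welfare loss = ½ × 29.4901 × 42.4658 = $626.16 thousand.

$626.16 thousand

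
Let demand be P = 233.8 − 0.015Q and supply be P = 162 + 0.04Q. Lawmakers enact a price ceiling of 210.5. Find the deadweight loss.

Competitive equilibrium: 233.8 − 0.015Q = 162 + 0.04Q → Q* = 1305.45455, P* = 214.21818.
At the ceiling P = 210.5, quantity supplied = (210.5 − 162)/0.04 = 1212.5.
Willingness to pay at Q' = 1212.5: 233.8 − 0.015·1212.5 = 215.6125.
ΔQ = 1305.45455 − 1212.5 = 92.95455; wedge = 215.6125 − 210.5 = 5.1125.
Welfare loss = ½ × 92.95455 × 5.1125 = 237.62.

237.62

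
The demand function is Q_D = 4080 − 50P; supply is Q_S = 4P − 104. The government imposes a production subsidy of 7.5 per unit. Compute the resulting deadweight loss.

104.17

In inverse form: demand P = 81.6 − 0.02Q, supply P = 26 + 0.25Q.
Competitive equilibrium: 81.6 − 0.02Q = 26 + 0.25Q → Q* = 205.9259, P* = 77.4815.
The subsidy lowers effective supply by 7.5: P = 18.5 + 0.25Q.
New quantity: 81.6 − 0.02Q = 18.5 + 0.25Q → Q' = 233.7037.
Overproduction ΔQ = 233.7037 − 205.9259 = 27.7778; wedge = subsidy = 7.5.
Welfare loss = ½ × 27.7778 × 7.5 = 104.17.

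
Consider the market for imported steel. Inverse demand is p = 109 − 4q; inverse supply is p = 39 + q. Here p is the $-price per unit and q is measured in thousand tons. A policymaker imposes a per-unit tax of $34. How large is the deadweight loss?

$115.60 thousand

Competitive equilibrium: 109 − 4q = 39 + q → q* = 14, p* = 53.
With the tax, the buyer price exceeds the seller price by 34: (109 − 4q) − (39 + q) = 34 → q' = 7.2.
Δq = 14 − 7.2 = 6.8; the wedge equals the tax, 34.
Deadweight loss = ½ × 6.8 × 34 = $115.60 thousand.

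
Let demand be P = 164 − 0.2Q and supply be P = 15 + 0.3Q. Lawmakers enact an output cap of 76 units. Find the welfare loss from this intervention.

Competitive equilibrium: 164 − 0.2Q = 15 + 0.3Q → Q* = 298, P* = 104.4.
At Q = 76: demand price = 164 − 0.2·76 = 148.8; supply price = 15 + 0.3·76 = 37.8.
ΔQ = 298 − 76 = 222; wedge = 148.8 − 37.8 = 111.
Welfare loss = ½ × 222 × 111 = 12321.

12321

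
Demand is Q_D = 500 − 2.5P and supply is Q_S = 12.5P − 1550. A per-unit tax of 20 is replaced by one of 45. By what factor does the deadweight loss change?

5.0625

In inverse form: demand P = 200 − 0.4Q, supply P = 124 + 0.08Q.
Competitive equilibrium: 200 − 0.4Q = 124 + 0.08Q → Q* = 158.3333, P* = 136.6667.
For a per-unit tax t: ΔQ = t/0.48, so DWL = ½·t·(t/0.48) = t²/0.96.
At t = 20: DWL = 416.667. At t = 45: DWL = 2109.375.
Ratio = (45/20)² = 5.0625.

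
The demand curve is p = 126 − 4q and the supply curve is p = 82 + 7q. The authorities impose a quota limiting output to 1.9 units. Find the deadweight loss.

Competitive equilibrium: 126 − 4q = 82 + 7q → q* = 4, p* = 110.
At q = 1.9: demand price = 126 − 4·1.9 = 118.4; supply price = 82 + 7·1.9 = 95.3.
Δq = 4 − 1.9 = 2.1; wedge = 118.4 − 95.3 = 23.1.
The triangle = ½ × 2.1 × 23.1 = 24.255.

24.255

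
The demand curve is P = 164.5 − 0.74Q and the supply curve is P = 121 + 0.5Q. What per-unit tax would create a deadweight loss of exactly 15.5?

6.2

Competitive equilibrium: 164.5 − 0.74Q = 121 + 0.5Q → Q* = 35.0806, P* = 138.5403.
A tax t gives ΔQ = t/1.24 and wedge t, so DWL = t²/2.48.
t²/2.48 = 15.5 → t² = 38.44 → t = 6.2.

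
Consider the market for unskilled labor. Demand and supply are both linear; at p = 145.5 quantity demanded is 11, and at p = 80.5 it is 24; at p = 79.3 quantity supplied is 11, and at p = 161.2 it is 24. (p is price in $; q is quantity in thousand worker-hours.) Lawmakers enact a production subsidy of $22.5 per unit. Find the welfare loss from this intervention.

Demand slope = (80.5 − 145.5)/(24 − 11) = −5, so p = 200.5 − 5q.
Supply slope = (161.2 − 79.3)/(24 − 11) = 6.3, so p = 10 + 6.3q.
Competitive equilibrium: 200.5 − 5q = 10 + 6.3q → q* = 16.8584, p* = 116.208.
The subsidy lowers effective supply by 22.5: p = 6.3q − 12.5.
New quantity: 200.5 − 5q = 6.3q − 12.5 → q' = 18.8496.
Overproduction Δq = 18.8496 − 16.8584 = 1.9912; wedge = subsidy = 22.5.
DWL = ½ × 1.9912 × 22.5 = $22.40 thousand.

$22.40 thousand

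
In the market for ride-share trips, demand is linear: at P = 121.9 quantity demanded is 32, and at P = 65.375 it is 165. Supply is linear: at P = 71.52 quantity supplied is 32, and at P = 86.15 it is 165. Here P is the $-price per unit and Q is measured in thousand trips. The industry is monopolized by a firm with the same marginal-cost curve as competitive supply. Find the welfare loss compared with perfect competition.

$834.56 thousand

Demand slope = (65.375 − 121.9)/(165 − 32) = −0.425, so P = 135.5 − 0.425Q.
Supply slope = (86.15 − 71.52)/(165 − 32) = 0.11, so P = 68 + 0.11Q.
Competitive equilibrium: 135.5 − 0.425Q = 68 + 0.11Q → Q* = 126.1682, P* = 81.8785.
Marginal revenue: MR = 135.5 − 0.85Q. Set MR = MC: 135.5 − 0.85Q = 68 + 0.11Q → Q_m = 70.3125.
Price P_m = 135.5 − 0.425·70.3125 = 105.6172; MC(Q_m) = 68 + 0.11·70.3125 = 75.7344.
Competitive Q* = 126.1682, so ΔQ = 55.8557; wedge = 105.6172 − 75.7344 = 29.8828.
Deadweight loss = ½ × 55.8557 × 29.8828 = $834.56 thousand.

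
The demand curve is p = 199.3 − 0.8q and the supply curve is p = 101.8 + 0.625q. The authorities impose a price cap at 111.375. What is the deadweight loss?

Competitive equilibrium: 199.3 − 0.8q = 101.8 + 0.625q → q* = 68.4211, p* = 144.5632.
At the ceiling p = 111.375, quantity supplied = (111.375 − 101.8)/0.625 = 15.32.
Willingness to pay at q' = 15.32: 199.3 − 0.8·15.32 = 187.044.
Δq = 68.4211 − 15.32 = 53.1011; wedge = 187.044 − 111.375 = 75.669.
The triangle = ½ × 53.1011 × 75.669 = 2009.05.

2009.05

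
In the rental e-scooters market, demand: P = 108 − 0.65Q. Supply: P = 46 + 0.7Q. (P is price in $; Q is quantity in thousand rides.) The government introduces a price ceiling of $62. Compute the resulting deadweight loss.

Competitive equilibrium: 108 − 0.65Q = 46 + 0.7Q → Q* = 45.9259, P* = 78.1481.
At the ceiling P = 62, quantity supplied = (62 − 46)/0.7 = 22.8571.
Willingness to pay at Q' = 22.8571: 108 − 0.65·22.8571 = 93.1429.
ΔQ = 45.9259 − 22.8571 = 23.0688; wedge = 93.1429 − 62 = 31.1429.
Deadweight loss = ½ × 23.0688 × 31.1429 = $359.21 thousand.

$359.21 thousand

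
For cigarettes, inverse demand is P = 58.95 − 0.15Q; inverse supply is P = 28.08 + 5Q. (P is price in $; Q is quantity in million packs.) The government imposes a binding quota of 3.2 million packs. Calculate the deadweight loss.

Competitive equilibrium: 58.95 − 0.15Q = 28.08 + 5Q → Q* = 5.9942, P* = 58.0509.
At Q = 3.2: demand price = 58.95 − 0.15·3.2 = 58.47; supply price = 28.08 + 5·3.2 = 44.08.
ΔQ = 5.9942 − 3.2 = 2.7942; wedge = 58.47 − 44.08 = 14.39.
Deadweight loss = ½ × 2.7942 × 14.39 = $20.10 million.

$20.10 million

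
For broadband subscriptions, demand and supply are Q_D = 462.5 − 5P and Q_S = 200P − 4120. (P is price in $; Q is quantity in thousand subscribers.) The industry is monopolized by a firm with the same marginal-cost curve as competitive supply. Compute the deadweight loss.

In inverse form: demand P = 92.5 − 0.2Q, supply P = 20.6 + 0.005Q.
Competitive equilibrium: 92.5 − 0.2Q = 20.6 + 0.005Q → Q* = 350.73171, P* = 22.35366.
Marginal revenue: MR = 92.5 − 0.4Q. Set MR = MC: 92.5 − 0.4Q = 20.6 + 0.005Q → Q_m = 177.53086.
Price P_m = 92.5 − 0.2·177.53086 = 56.99383; MC(Q_m) = 20.6 + 0.005·177.53086 = 21.48765.
Competitive Q* = 350.73171, so ΔQ = 173.20085; wedge = 56.99383 − 21.48765 = 35.50618.
Welfare loss = ½ × 173.20085 × 35.50618 = $3074.85 thousand.

$3074.85 thousand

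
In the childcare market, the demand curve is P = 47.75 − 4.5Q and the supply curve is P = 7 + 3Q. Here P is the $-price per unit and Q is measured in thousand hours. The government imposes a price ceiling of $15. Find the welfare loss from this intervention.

$28.70 thousand

Competitive equilibrium: 47.75 − 4.5Q = 7 + 3Q → Q* = 5.4333, P* = 23.3.
At the ceiling P = 15, quantity supplied = (15 − 7)/3 = 2.6667.
Willingness to pay at Q' = 2.6667: 47.75 − 4.5·2.6667 = 35.7499.
ΔQ = 5.4333 − 2.6667 = 2.7666; wedge = 35.7499 − 15 = 20.7499.
The triangle = ½ × 2.7666 × 20.7499 = $28.70 thousand.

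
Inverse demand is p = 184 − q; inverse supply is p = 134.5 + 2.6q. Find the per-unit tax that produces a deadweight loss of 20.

Competitive equilibrium: 184 − q = 134.5 + 2.6q → q* = 13.75, p* = 170.25.
A tax t gives Δq = t/3.6 and wedge t, so DWL = t²/7.2.
t²/7.2 = 20 → t² = 144 → t = 12.

12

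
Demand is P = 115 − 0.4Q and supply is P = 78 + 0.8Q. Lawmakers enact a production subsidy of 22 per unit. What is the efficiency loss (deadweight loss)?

Competitive equilibrium: 115 − 0.4Q = 78 + 0.8Q → Q* = 30.8333, P* = 102.6667.
The subsidy lowers effective supply by 22: P = 56 + 0.8Q.
New quantity: 115 − 0.4Q = 56 + 0.8Q → Q' = 49.1667.
Overproduction ΔQ = 49.1667 − 30.8333 = 18.3334; wedge = subsidy = 22.
Deadweight loss = ½ × 18.3334 × 22 = 201.67.

201.67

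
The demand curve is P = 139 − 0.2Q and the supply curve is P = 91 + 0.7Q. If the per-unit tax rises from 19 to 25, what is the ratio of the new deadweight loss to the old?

1.731

Competitive equilibrium: 139 − 0.2Q = 91 + 0.7Q → Q* = 53.3333, P* = 128.3333.
For a per-unit tax t: ΔQ = t/0.9, so DWL = ½·t·(t/0.9) = t²/1.8.
At t = 19: DWL = 200.556. At t = 25: DWL = 347.222.
Ratio = (25/19)² = 1.731.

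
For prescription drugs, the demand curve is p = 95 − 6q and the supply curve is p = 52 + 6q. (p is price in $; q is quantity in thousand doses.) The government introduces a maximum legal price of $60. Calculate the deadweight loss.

Competitive equilibrium: 95 − 6q = 52 + 6q → q* = 3.5833, p* = 73.5.
At the ceiling p = 60, quantity supplied = (60 − 52)/6 = 1.3333.
Willingness to pay at q' = 1.3333: 95 − 6·1.3333 = 87.0002.
Δq = 3.5833 − 1.3333 = 2.25; wedge = 87.0002 − 60 = 27.0002.
Welfare loss = ½ × 2.25 × 27.0002 = $30.375 thousand.

$30.375 thousand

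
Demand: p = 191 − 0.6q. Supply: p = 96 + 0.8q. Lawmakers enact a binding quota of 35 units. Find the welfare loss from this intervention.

755.71

Competitive equilibrium: 191 − 0.6q = 96 + 0.8q → q* = 67.8571, p* = 150.2857.
At q = 35: demand price = 191 − 0.6·35 = 170; supply price = 96 + 0.8·35 = 124.
Δq = 67.8571 − 35 = 32.8571; wedge = 170 − 124 = 46.
DWL = ½ × 32.8571 × 46 = 755.71.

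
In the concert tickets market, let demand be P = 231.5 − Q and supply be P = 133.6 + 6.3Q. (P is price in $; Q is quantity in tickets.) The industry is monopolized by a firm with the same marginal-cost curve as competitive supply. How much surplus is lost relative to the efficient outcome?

Competitive equilibrium: 231.5 − Q = 133.6 + 6.3Q → Q* = 13.411, P* = 218.089.
Marginal revenue: MR = 231.5 − 2Q. Set MR = MC: 231.5 − 2Q = 133.6 + 6.3Q → Q_m = 11.7952.
Price P_m = 231.5 − 1·11.7952 = 219.7048; MC(Q_m) = 133.6 + 6.3·11.7952 = 207.9098.
Competitive Q* = 13.411, so ΔQ = 1.6158; wedge = 219.7048 − 207.9098 = 11.795.
Welfare loss = ½ × 1.6158 × 11.795 = $9.53.

$9.53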